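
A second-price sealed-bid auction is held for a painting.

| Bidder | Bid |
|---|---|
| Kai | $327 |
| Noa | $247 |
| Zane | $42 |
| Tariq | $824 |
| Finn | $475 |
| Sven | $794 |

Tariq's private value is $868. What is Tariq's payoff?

$74

Highest bid: Tariq at $824, so Tariq wins.
Second-highest bid: Sven at $794 — that is the price the winner pays.
Tariq's payoff = value − price = $868 − $794 = $74.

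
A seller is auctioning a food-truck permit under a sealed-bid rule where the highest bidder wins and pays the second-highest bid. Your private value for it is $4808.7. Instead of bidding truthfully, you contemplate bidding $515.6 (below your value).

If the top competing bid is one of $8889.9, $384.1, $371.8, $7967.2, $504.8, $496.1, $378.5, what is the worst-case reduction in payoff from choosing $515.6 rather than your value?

$0

$8889.9: same outcome either way → loss $0.
$384.1: same outcome either way → loss $0.
$371.8: same outcome either way → loss $0.
$7967.2: same outcome either way → loss $0.
$504.8: same outcome either way → loss $0.
$496.1: same outcome either way → loss $0.
$378.5: same outcome either way → loss $0.
Maximum loss: $0.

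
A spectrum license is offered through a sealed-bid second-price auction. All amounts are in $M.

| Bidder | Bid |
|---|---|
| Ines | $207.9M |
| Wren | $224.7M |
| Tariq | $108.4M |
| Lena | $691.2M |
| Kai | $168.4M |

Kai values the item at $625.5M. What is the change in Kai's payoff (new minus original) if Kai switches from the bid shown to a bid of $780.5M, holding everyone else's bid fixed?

−$65.7M

The highest bid among the other bidders is $691.2M; Kai's bid doesn't change that.
Original bid $168.4M: Kai is not highest (top rival bid is $691.2M); payoff $0M.
Alternative bid $780.5M: Kai is highest, pays the top rival bid $691.2M; payoff $625.5M − $691.2M = −$65.7M.
Change in payoff = −$65.7M − ($0M) = −$65.7M.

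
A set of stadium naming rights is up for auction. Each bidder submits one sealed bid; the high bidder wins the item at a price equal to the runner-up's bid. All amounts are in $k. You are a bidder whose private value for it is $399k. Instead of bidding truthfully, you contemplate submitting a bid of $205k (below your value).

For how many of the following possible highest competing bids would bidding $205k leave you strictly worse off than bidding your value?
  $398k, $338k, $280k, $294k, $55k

The deviation hurts exactly when the highest competing bid lies strictly between $205k and $399k — underbidding then forfeits a profitable win.
$398k: inside the interval → strictly worse (loss $1k).
$338k: inside the interval → strictly worse (loss $61k).
$280k: inside the interval → strictly worse (loss $119k).
$294k: inside the interval → strictly worse (loss $105k).
$55k: below both → same outcome either way.
Count: 4.

4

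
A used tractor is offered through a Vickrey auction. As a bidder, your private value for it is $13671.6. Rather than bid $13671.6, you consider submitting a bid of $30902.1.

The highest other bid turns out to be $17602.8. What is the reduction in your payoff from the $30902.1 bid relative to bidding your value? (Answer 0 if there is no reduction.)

$3931.2

Bidding your value $13671.6: you lose (since $13671.6 < $17602.8). Payoff $0.
Bidding $30902.1: you win and pay $17602.8. Payoff $13671.6 − $17602.8 = −$3931.2.
The competing bid $17602.8 lies between your value and your inflated bid, so overbidding wins an item priced above your value.
Loss from deviating = $0 − (−$3931.2) = $3931.2.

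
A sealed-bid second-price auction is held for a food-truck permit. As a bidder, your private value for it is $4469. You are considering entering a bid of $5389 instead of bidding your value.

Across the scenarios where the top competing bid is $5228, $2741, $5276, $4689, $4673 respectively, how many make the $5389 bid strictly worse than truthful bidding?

4

The deviation hurts exactly when the highest competing bid lies strictly between $4469 and $5389 — overbidding then wins at a price above your value.
$5228: inside the interval → strictly worse (loss $759).
$2741: below both → same outcome either way.
$5276: inside the interval → strictly worse (loss $807).
$4689: inside the interval → strictly worse (loss $220).
$4673: inside the interval → strictly worse (loss $204).
Count: 4.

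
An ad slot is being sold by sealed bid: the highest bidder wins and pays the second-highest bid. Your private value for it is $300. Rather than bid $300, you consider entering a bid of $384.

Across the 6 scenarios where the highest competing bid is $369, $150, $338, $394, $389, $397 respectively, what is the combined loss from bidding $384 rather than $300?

The deviation costs you only when the competing bid falls strictly between $300 and $384; elsewhere both bids give the same outcome.
$369: truthful payoff $0, deviation payoff −$69 → loss $69.
$150: outcomes coincide → loss $0.
$338: truthful payoff $0, deviation payoff −$38 → loss $38.
$394: outcomes coincide → loss $0.
$389: outcomes coincide → loss $0.
$397: outcomes coincide → loss $0.
Total loss = $69 + $38 = $107.
Because the price is fixed by the runner-up's bid, deviating from your value can only change a good outcome into a bad one — never the reverse.

$107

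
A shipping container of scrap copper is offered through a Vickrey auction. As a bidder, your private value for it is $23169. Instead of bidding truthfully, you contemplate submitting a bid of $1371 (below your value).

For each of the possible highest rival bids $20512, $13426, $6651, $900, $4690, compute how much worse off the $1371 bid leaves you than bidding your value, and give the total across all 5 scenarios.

The deviation costs you only when the competing bid falls strictly between $1371 and $23169; elsewhere both bids give the same outcome.
$20512: truthful payoff $2657, deviation payoff $0 → loss $2657.
$13426: truthful payoff $9743, deviation payoff $0 → loss $9743.
$6651: truthful payoff $16518, deviation payoff $0 → loss $16518.
$900: outcomes coincide → loss $0.
$4690: truthful payoff $18479, deviation payoff $0 → loss $18479.
Total loss = $2657 + $9743 + $16518 + $18479 = $47397.
Because the price is fixed by the runner-up's bid, deviating from your value can only change a good outcome into a bad one — never the reverse.

$47397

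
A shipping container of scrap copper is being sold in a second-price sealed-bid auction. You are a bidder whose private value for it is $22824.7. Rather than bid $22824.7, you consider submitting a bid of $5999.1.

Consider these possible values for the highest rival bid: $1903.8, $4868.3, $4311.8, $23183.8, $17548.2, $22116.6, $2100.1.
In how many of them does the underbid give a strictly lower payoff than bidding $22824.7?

The deviation hurts exactly when the highest competing bid lies strictly between $5999.1 and $22824.7 — underbidding then forfeits a profitable win.
$1903.8: below both → same outcome either way.
$4868.3: below both → same outcome either way.
$4311.8: below both → same outcome either way.
$23183.8: above both → same outcome either way.
$17548.2: inside the interval → strictly worse (loss $5276.5).
$22116.6: inside the interval → strictly worse (loss $708.1).
$2100.1: below both → same outcome either way.
Count: 2.

2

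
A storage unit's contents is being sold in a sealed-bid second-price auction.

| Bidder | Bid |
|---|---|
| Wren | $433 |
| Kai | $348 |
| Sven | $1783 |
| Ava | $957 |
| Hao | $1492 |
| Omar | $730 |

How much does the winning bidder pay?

Highest bid: Sven at $1783, so Sven wins.
Second-highest bid: Hao at $1492 — that is the price the winner pays.

$1492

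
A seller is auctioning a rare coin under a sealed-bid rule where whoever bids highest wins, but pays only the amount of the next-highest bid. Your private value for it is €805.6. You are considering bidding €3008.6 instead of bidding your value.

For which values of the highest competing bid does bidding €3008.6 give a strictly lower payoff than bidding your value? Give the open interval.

(€805.6, €3008.6)

If the competing bid is below €805.6, both bids win at the same price — no difference.
If it is above €3008.6, both bids lose — no difference.
If it lies strictly between €805.6 and €3008.6, bidding your value loses (payoff 0) while bidding €3008.6 wins at a price above your value (payoff negative).
So the deviation strictly hurts on the open interval (€805.6, €3008.6).
Because the price is fixed by the runner-up's bid, deviating from your value can only change a good outcome into a bad one — never the reverse.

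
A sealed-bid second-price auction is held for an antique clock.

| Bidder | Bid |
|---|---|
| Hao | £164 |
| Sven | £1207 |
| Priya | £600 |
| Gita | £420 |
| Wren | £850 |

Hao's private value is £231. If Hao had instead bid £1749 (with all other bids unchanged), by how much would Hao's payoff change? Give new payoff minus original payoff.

−£976

The highest bid among the other bidders is £1207; Hao's bid doesn't change that.
Original bid £164: Hao is not highest (top rival bid is £1207); payoff £0.
Alternative bid £1749: Hao is highest, pays the top rival bid £1207; payoff £231 − £1207 = −£976.
Change in payoff = −£976 − (£0) = −£976.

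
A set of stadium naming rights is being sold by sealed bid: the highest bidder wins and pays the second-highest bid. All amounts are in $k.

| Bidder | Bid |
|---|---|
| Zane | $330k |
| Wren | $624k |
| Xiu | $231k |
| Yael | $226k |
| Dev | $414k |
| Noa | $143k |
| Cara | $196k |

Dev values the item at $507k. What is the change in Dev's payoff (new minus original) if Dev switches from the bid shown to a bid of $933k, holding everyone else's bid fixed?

−$117k

The highest bid among the other bidders is $624k; Dev's bid doesn't change that.
Original bid $414k: Dev is not highest (top rival bid is $624k); payoff $0k.
Alternative bid $933k: Dev is highest, pays the top rival bid $624k; payoff $507k − $624k = −$117k.
Change in payoff = −$117k − ($0k) = −$117k.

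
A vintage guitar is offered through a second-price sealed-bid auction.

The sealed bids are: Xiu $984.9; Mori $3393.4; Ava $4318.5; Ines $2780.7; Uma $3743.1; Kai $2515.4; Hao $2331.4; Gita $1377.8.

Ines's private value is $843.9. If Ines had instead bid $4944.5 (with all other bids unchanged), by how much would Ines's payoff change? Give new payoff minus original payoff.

−$3474.6

The highest bid among the other bidders is $4318.5; Ines's bid doesn't change that.
Original bid $2780.7: Ines is not highest (top rival bid is $4318.5); payoff $0.
Alternative bid $4944.5: Ines is highest, pays the top rival bid $4318.5; payoff $843.9 − $4318.5 = −$3474.6.
Change in payoff = −$3474.6 − ($0) = −$3474.6.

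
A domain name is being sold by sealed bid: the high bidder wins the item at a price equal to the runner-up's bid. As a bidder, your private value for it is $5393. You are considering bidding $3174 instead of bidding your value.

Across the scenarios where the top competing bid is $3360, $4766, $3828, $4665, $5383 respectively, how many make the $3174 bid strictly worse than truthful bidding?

5

The deviation hurts exactly when the highest competing bid lies strictly between $3174 and $5393 — underbidding then forfeits a profitable win.
$3360: inside the interval → strictly worse (loss $2033).
$4766: inside the interval → strictly worse (loss $627).
$3828: inside the interval → strictly worse (loss $1565).
$4665: inside the interval → strictly worse (loss $728).
$5383: inside the interval → strictly worse (loss $10).
Count: 5.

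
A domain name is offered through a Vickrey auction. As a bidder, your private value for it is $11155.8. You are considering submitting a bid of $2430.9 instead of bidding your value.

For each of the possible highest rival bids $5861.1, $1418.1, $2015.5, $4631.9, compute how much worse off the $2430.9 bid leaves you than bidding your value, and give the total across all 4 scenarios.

$11818.6

The deviation costs you only when the competing bid falls strictly between $2430.9 and $11155.8; elsewhere both bids give the same outcome.
$5861.1: truthful payoff $5294.7, deviation payoff $0 → loss $5294.7.
$1418.1: outcomes coincide → loss $0.
$2015.5: outcomes coincide → loss $0.
$4631.9: truthful payoff $6523.9, deviation payoff $0 → loss $6523.9.
Total loss = $5294.7 + $6523.9 = $11818.6.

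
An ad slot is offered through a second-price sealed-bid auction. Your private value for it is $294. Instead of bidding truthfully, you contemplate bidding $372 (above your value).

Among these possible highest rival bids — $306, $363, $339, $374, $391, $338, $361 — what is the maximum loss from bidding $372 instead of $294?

$306: truthful gives $0, deviation gives −$12 → loss $12.
$363: truthful gives $0, deviation gives −$69 → loss $69.
$339: truthful gives $0, deviation gives −$45 → loss $45.
$374: same outcome either way → loss $0.
$391: same outcome either way → loss $0.
$338: truthful gives $0, deviation gives −$44 → loss $44.
$361: truthful gives $0, deviation gives −$67 → loss $67.
Maximum loss: $69.

$69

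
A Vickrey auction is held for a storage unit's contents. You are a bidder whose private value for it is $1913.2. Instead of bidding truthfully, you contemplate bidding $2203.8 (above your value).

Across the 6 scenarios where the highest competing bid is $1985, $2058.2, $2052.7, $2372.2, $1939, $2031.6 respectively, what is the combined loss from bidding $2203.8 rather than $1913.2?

The deviation costs you only when the competing bid falls strictly between $1913.2 and $2203.8; elsewhere both bids give the same outcome.
$1985: truthful payoff $0, deviation payoff −$71.8 → loss $71.8.
$2058.2: truthful payoff $0, deviation payoff −$145 → loss $145.
$2052.7: truthful payoff $0, deviation payoff −$139.5 → loss $139.5.
$2372.2: outcomes coincide → loss $0.
$1939: truthful payoff $0, deviation payoff −$25.8 → loss $25.8.
$2031.6: truthful payoff $0, deviation payoff −$118.4 → loss $118.4.
Total loss = $71.8 + $145 + $139.5 + $25.8 + $118.4 = $500.5.

$500.5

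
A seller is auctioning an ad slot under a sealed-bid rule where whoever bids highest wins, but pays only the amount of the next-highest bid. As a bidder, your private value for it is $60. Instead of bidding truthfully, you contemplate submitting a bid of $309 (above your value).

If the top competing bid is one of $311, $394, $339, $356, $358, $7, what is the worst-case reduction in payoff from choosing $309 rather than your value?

$311: same outcome either way → loss $0.
$394: same outcome either way → loss $0.
$339: same outcome either way → loss $0.
$356: same outcome either way → loss $0.
$358: same outcome either way → loss $0.
$7: same outcome either way → loss $0.
Maximum loss: $0.

$0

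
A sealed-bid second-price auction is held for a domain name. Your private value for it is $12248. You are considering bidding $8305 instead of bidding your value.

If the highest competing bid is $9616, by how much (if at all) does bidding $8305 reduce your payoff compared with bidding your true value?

$2632

Bidding your value $12248: you win (since $12248 > $9616) and pay $9616. Payoff $2632.
Bidding $8305: you lose. Payoff $0.
The competing bid $9616 lies between your shaded bid and your value, so underbidding forfeits an item you could have won at a profitable price.
Loss from deviating = $2632 − ($0) = $2632.
Because the price is fixed by the runner-up's bid, deviating from your value can only change a good outcome into a bad one — never the reverse.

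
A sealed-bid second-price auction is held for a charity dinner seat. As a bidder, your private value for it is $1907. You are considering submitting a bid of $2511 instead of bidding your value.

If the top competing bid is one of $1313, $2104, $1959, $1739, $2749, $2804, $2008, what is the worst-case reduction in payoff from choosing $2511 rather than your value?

$197

$1313: same outcome either way → loss $0.
$2104: truthful gives $0, deviation gives −$197 → loss $197.
$1959: truthful gives $0, deviation gives −$52 → loss $52.
$1739: same outcome either way → loss $0.
$2749: same outcome either way → loss $0.
$2804: same outcome either way → loss $0.
$2008: truthful gives $0, deviation gives −$101 → loss $101.
Maximum loss: $197.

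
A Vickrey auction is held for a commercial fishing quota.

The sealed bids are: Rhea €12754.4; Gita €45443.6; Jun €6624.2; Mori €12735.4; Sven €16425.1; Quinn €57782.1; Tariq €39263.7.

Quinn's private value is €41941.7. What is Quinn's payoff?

−€3501.9

Highest bid: Quinn at €57782.1, so Quinn wins.
Second-highest bid: Gita at €45443.6 — that is the price the winner pays.
Quinn's payoff = value − price = €41941.7 − €45443.6 = −€3501.9.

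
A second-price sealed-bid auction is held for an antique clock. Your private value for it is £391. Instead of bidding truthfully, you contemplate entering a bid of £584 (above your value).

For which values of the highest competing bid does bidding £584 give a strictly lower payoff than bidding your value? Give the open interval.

If the competing bid is below £391, both bids win at the same price — no difference.
If it is above £584, both bids lose — no difference.
If it lies strictly between £391 and £584, bidding your value loses (payoff 0) while bidding £584 wins at a price above your value (payoff negative).
So the deviation strictly hurts on the open interval (£391, £584).

(£391, £584)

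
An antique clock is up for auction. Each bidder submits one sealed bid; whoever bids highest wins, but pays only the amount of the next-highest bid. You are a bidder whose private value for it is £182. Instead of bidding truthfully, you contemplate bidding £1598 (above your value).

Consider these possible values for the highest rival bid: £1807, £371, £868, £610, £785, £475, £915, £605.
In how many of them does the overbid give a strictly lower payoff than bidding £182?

The deviation hurts exactly when the highest competing bid lies strictly between £182 and £1598 — overbidding then wins at a price above your value.
£1807: above both → same outcome either way.
£371: inside the interval → strictly worse (loss £189).
£868: inside the interval → strictly worse (loss £686).
£610: inside the interval → strictly worse (loss £428).
£785: inside the interval → strictly worse (loss £603).
£475: inside the interval → strictly worse (loss £293).
£915: inside the interval → strictly worse (loss £733).
£605: inside the interval → strictly worse (loss £423).
Count: 7.

7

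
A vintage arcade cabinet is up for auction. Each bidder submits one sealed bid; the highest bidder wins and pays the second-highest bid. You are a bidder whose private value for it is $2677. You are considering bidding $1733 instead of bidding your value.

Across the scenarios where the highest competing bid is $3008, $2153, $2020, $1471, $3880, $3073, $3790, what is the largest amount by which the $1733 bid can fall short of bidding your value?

$657

$3008: same outcome either way → loss $0.
$2153: truthful gives $524, deviation gives $0 → loss $524.
$2020: truthful gives $657, deviation gives $0 → loss $657.
$1471: same outcome either way → loss $0.
$3880: same outcome either way → loss $0.
$3073: same outcome either way → loss $0.
$3790: same outcome either way → loss $0.
Maximum loss: $657.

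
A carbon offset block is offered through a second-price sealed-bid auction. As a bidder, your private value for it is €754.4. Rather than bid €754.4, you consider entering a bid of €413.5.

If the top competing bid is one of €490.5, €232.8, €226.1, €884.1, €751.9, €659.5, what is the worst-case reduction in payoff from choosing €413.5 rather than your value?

€490.5: truthful gives €263.9, deviation gives €0 → loss €263.9.
€232.8: same outcome either way → loss €0.
€226.1: same outcome either way → loss €0.
€884.1: same outcome either way → loss €0.
€751.9: truthful gives €2.5, deviation gives €0 → loss €2.5.
€659.5: truthful gives €94.9, deviation gives €0 → loss €94.9.
Maximum loss: €263.9.

€263.9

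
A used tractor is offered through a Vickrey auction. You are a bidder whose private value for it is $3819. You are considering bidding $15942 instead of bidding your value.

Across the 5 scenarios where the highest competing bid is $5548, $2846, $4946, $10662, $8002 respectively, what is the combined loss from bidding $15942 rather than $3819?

The deviation costs you only when the competing bid falls strictly between $3819 and $15942; elsewhere both bids give the same outcome.
$5548: truthful payoff $0, deviation payoff −$1729 → loss $1729.
$2846: outcomes coincide → loss $0.
$4946: truthful payoff $0, deviation payoff −$1127 → loss $1127.
$10662: truthful payoff $0, deviation payoff −$6843 → loss $6843.
$8002: truthful payoff $0, deviation payoff −$4183 → loss $4183.
Total loss = $1729 + $1127 + $6843 + $4183 = $13882.
Truthful bidding weakly dominates here: raising your bid can only win items priced above your value, and lowering it can only forfeit items priced below.

$13882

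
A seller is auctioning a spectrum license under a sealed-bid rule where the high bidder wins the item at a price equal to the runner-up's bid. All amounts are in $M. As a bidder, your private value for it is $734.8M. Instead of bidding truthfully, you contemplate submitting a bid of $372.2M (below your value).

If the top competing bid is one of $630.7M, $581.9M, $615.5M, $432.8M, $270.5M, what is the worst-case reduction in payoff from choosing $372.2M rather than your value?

$302M

$630.7M: truthful gives $104.1M, deviation gives $0M → loss $104.1M.
$581.9M: truthful gives $152.9M, deviation gives $0M → loss $152.9M.
$615.5M: truthful gives $119.3M, deviation gives $0M → loss $119.3M.
$432.8M: truthful gives $302M, deviation gives $0M → loss $302M.
$270.5M: same outcome either way → loss $0M.
Maximum loss: $302M.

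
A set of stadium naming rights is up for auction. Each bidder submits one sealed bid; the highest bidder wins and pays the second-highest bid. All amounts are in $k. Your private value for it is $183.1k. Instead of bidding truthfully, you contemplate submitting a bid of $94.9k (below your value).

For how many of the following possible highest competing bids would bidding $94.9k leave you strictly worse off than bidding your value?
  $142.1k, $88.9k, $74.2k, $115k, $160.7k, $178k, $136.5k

The deviation hurts exactly when the highest competing bid lies strictly between $94.9k and $183.1k — underbidding then forfeits a profitable win.
$142.1k: inside the interval → strictly worse (loss $41k).
$88.9k: below both → same outcome either way.
$74.2k: below both → same outcome either way.
$115k: inside the interval → strictly worse (loss $68.1k).
$160.7k: inside the interval → strictly worse (loss $22.4k).
$178k: inside the interval → strictly worse (loss $5.1k).
$136.5k: inside the interval → strictly worse (loss $46.6k).
Count: 5.

5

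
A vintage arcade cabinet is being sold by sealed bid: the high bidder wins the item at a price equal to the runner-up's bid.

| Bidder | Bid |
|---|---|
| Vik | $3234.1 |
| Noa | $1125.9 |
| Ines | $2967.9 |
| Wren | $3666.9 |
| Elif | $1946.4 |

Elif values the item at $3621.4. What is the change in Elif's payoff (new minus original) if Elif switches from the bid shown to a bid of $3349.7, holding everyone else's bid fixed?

$0

The highest bid among the other bidders is $3666.9; Elif's bid doesn't change that.
Original bid $1946.4: Elif is not highest (top rival bid is $3666.9); payoff $0.
Alternative bid $3349.7: Elif is not highest (top rival bid is $3666.9); payoff $0.
Change in payoff = $0 − ($0) = $0.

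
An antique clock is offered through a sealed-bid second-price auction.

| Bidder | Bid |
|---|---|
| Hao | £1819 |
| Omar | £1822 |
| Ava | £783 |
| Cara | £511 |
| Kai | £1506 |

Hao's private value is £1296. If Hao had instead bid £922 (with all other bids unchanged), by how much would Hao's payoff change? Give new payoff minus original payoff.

£0

The highest bid among the other bidders is £1822; Hao's bid doesn't change that.
Original bid £1819: Hao is not highest (top rival bid is £1822); payoff £0.
Alternative bid £922: Hao is not highest (top rival bid is £1822); payoff £0.
Change in payoff = £0 − (£0) = £0.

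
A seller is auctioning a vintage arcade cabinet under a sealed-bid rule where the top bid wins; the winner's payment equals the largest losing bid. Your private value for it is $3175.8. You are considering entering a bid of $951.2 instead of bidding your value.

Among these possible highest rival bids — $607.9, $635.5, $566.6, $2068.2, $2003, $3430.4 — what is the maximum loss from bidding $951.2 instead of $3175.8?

$1172.8

$607.9: same outcome either way → loss $0.
$635.5: same outcome either way → loss $0.
$566.6: same outcome either way → loss $0.
$2068.2: truthful gives $1107.6, deviation gives $0 → loss $1107.6.
$2003: truthful gives $1172.8, deviation gives $0 → loss $1172.8.
$3430.4: same outcome either way → loss $0.
Maximum loss: $1172.8.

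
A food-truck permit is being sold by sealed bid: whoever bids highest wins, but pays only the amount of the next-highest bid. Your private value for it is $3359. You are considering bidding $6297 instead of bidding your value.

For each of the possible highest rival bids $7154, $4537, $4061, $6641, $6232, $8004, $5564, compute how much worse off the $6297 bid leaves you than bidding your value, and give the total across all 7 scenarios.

The deviation costs you only when the competing bid falls strictly between $3359 and $6297; elsewhere both bids give the same outcome.
$7154: outcomes coincide → loss $0.
$4537: truthful payoff $0, deviation payoff −$1178 → loss $1178.
$4061: truthful payoff $0, deviation payoff −$702 → loss $702.
$6641: outcomes coincide → loss $0.
$6232: truthful payoff $0, deviation payoff −$2873 → loss $2873.
$8004: outcomes coincide → loss $0.
$5564: truthful payoff $0, deviation payoff −$2205 → loss $2205.
Total loss = $1178 + $702 + $2873 + $2205 = $6958.

$6958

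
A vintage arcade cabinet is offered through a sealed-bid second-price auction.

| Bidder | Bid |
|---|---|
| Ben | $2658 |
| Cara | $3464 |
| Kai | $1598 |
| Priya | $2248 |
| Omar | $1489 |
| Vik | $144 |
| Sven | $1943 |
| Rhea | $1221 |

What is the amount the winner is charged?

Highest bid: Cara at $3464, so Cara wins.
Second-highest bid: Ben at $2658 — that is the price the winner pays.

$2658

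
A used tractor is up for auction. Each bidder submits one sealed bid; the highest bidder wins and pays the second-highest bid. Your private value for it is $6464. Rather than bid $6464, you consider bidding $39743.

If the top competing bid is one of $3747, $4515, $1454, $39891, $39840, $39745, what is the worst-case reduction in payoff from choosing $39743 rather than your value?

$3747: same outcome either way → loss $0.
$4515: same outcome either way → loss $0.
$1454: same outcome either way → loss $0.
$39891: same outcome either way → loss $0.
$39840: same outcome either way → loss $0.
$39745: same outcome either way → loss $0.
Maximum loss: $0.

$0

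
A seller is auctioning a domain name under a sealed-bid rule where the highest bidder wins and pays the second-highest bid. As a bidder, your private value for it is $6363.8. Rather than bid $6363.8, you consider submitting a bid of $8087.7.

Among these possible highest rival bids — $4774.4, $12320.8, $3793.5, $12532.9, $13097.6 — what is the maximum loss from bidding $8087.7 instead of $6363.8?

$0

$4774.4: same outcome either way → loss $0.
$12320.8: same outcome either way → loss $0.
$3793.5: same outcome either way → loss $0.
$12532.9: same outcome either way → loss $0.
$13097.6: same outcome either way → loss $0.
Maximum loss: $0.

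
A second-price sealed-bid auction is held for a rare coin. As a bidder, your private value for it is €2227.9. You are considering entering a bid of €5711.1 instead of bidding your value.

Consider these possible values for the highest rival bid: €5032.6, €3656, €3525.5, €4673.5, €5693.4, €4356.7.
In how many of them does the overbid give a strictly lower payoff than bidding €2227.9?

The deviation hurts exactly when the highest competing bid lies strictly between €2227.9 and €5711.1 — overbidding then wins at a price above your value.
€5032.6: inside the interval → strictly worse (loss €2804.7).
€3656: inside the interval → strictly worse (loss €1428.1).
€3525.5: inside the interval → strictly worse (loss €1297.6).
€4673.5: inside the interval → strictly worse (loss €2445.6).
€5693.4: inside the interval → strictly worse (loss €3465.5).
€4356.7: inside the interval → strictly worse (loss €2128.8).
Count: 6.

6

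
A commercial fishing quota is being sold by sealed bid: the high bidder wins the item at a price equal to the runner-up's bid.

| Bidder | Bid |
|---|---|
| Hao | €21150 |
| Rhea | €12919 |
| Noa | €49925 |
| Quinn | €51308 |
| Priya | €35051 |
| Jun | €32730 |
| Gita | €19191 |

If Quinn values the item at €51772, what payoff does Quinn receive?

€1847

Highest bid: Quinn at €51308, so Quinn wins.
Second-highest bid: Noa at €49925 — that is the price the winner pays.
Quinn's payoff = value − price = €51772 − €49925 = €1847.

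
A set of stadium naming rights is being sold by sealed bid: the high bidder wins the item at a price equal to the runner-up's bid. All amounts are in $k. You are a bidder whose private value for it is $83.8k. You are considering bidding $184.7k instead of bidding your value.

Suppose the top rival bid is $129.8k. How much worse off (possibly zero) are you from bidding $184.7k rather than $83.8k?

$46k

Bidding your value $83.8k: you lose (since $83.8k < $129.8k). Payoff $0k.
Bidding $184.7k: you win and pay $129.8k. Payoff $83.8k − $129.8k = −$46k.
The competing bid $129.8k lies between your value and your inflated bid, so overbidding wins an item priced above your value.
Loss from deviating = $0k − (−$46k) = $46k.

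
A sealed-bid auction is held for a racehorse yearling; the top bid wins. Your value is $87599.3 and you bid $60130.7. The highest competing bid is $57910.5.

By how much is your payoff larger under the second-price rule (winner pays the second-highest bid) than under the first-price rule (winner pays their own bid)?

$2220.2

You have the highest bid, so you win under either rule.
Second-price: pay $57910.5 → payoff $29688.8.
First-price: pay your own bid $60130.7 → payoff $27468.6.
Difference = $29688.8 − ($27468.6) = $2220.2.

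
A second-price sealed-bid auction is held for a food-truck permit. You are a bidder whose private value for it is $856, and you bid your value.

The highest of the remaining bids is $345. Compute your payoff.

Your bid $856 exceeds the highest competing bid $345, so you win.
In a second-price auction the winner pays the second-highest bid, $345.
Payoff = value − price = $856 − $345 = $511.

$511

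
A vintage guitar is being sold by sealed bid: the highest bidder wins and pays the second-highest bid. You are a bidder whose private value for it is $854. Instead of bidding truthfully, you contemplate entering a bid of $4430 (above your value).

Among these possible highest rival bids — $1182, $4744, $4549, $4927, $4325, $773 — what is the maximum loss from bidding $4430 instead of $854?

$1182: truthful gives $0, deviation gives −$328 → loss $328.
$4744: same outcome either way → loss $0.
$4549: same outcome either way → loss $0.
$4927: same outcome either way → loss $0.
$4325: truthful gives $0, deviation gives −$3471 → loss $3471.
$773: same outcome either way → loss $0.
Maximum loss: $3471.

$3471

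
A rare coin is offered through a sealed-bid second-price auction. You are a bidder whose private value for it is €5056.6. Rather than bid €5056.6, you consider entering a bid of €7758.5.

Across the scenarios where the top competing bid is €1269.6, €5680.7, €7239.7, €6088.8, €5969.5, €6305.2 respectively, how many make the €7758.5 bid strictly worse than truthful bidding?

5

The deviation hurts exactly when the highest competing bid lies strictly between €5056.6 and €7758.5 — overbidding then wins at a price above your value.
€1269.6: below both → same outcome either way.
€5680.7: inside the interval → strictly worse (loss €624.1).
€7239.7: inside the interval → strictly worse (loss €2183.1).
€6088.8: inside the interval → strictly worse (loss €1032.2).
€5969.5: inside the interval → strictly worse (loss €912.9).
€6305.2: inside the interval → strictly worse (loss €1248.6).
Count: 5.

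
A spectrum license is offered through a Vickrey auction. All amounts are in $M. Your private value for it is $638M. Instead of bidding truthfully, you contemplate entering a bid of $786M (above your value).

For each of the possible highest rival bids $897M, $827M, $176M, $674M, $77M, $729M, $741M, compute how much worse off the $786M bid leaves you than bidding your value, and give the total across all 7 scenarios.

$230M

The deviation costs you only when the competing bid falls strictly between $638M and $786M; elsewhere both bids give the same outcome.
$897M: outcomes coincide → loss $0M.
$827M: outcomes coincide → loss $0M.
$176M: outcomes coincide → loss $0M.
$674M: truthful payoff $0M, deviation payoff −$36M → loss $36M.
$77M: outcomes coincide → loss $0M.
$729M: truthful payoff $0M, deviation payoff −$91M → loss $91M.
$741M: truthful payoff $0M, deviation payoff −$103M → loss $103M.
Total loss = $36M + $91M + $103M = $230M.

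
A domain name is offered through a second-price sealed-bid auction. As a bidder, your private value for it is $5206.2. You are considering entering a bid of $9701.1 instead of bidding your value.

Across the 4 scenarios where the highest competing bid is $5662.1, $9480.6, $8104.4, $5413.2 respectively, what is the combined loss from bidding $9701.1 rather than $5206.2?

The deviation costs you only when the competing bid falls strictly between $5206.2 and $9701.1; elsewhere both bids give the same outcome.
$5662.1: truthful payoff $0, deviation payoff −$455.9 → loss $455.9.
$9480.6: truthful payoff $0, deviation payoff −$4274.4 → loss $4274.4.
$8104.4: truthful payoff $0, deviation payoff −$2898.2 → loss $2898.2.
$5413.2: truthful payoff $0, deviation payoff −$207 → loss $207.
Total loss = $455.9 + $4274.4 + $2898.2 + $207 = $7835.5.

$7835.5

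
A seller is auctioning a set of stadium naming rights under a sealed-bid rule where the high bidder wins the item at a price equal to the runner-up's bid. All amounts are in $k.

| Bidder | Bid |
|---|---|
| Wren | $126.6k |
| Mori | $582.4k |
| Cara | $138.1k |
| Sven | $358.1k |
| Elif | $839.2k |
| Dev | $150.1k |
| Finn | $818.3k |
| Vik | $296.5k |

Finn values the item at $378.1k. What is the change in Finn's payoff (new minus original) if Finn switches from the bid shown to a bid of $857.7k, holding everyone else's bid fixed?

The highest bid among the other bidders is $839.2k; Finn's bid doesn't change that.
Original bid $818.3k: Finn is not highest (top rival bid is $839.2k); payoff $0k.
Alternative bid $857.7k: Finn is highest, pays the top rival bid $839.2k; payoff $378.1k − $839.2k = −$461.1k.
Change in payoff = −$461.1k − ($0k) = −$461.1k.

−$461.1k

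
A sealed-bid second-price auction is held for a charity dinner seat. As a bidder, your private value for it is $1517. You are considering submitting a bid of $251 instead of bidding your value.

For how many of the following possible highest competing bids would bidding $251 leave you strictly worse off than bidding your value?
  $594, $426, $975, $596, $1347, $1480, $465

7

The deviation hurts exactly when the highest competing bid lies strictly between $251 and $1517 — underbidding then forfeits a profitable win.
$594: inside the interval → strictly worse (loss $923).
$426: inside the interval → strictly worse (loss $1091).
$975: inside the interval → strictly worse (loss $542).
$596: inside the interval → strictly worse (loss $921).
$1347: inside the interval → strictly worse (loss $170).
$1480: inside the interval → strictly worse (loss $37).
$465: inside the interval → strictly worse (loss $1052).
Count: 7.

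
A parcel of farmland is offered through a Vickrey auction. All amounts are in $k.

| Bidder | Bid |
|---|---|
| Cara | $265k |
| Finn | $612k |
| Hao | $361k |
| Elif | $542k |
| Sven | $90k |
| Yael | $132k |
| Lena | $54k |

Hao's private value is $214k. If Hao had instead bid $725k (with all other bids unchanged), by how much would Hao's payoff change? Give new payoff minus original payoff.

−$398k

The highest bid among the other bidders is $612k; Hao's bid doesn't change that.
Original bid $361k: Hao is not highest (top rival bid is $612k); payoff $0k.
Alternative bid $725k: Hao is highest, pays the top rival bid $612k; payoff $214k − $612k = −$398k.
Change in payoff = −$398k − ($0k) = −$398k.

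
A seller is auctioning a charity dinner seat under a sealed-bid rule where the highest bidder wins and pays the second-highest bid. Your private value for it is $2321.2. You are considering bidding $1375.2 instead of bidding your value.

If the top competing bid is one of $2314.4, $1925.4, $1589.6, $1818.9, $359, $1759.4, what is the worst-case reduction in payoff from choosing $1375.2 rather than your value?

$2314.4: truthful gives $6.8, deviation gives $0 → loss $6.8.
$1925.4: truthful gives $395.8, deviation gives $0 → loss $395.8.
$1589.6: truthful gives $731.6, deviation gives $0 → loss $731.6.
$1818.9: truthful gives $502.3, deviation gives $0 → loss $502.3.
$359: same outcome either way → loss $0.
$1759.4: truthful gives $561.8, deviation gives $0 → loss $561.8.
Maximum loss: $731.6.

$731.6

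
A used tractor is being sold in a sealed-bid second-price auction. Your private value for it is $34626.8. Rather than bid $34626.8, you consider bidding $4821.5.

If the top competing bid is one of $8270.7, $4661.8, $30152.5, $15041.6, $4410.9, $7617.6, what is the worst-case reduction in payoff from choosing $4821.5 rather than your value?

$27009.2

$8270.7: truthful gives $26356.1, deviation gives $0 → loss $26356.1.
$4661.8: same outcome either way → loss $0.
$30152.5: truthful gives $4474.3, deviation gives $0 → loss $4474.3.
$15041.6: truthful gives $19585.2, deviation gives $0 → loss $19585.2.
$4410.9: same outcome either way → loss $0.
$7617.6: truthful gives $27009.2, deviation gives $0 → loss $27009.2.
Maximum loss: $27009.2.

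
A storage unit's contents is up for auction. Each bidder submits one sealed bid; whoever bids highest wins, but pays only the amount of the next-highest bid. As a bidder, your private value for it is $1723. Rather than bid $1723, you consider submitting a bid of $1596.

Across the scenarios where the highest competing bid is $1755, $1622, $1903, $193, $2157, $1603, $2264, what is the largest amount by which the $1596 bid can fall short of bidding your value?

$120

$1755: same outcome either way → loss $0.
$1622: truthful gives $101, deviation gives $0 → loss $101.
$1903: same outcome either way → loss $0.
$193: same outcome either way → loss $0.
$2157: same outcome either way → loss $0.
$1603: truthful gives $120, deviation gives $0 → loss $120.
$2264: same outcome either way → loss $0.
Maximum loss: $120.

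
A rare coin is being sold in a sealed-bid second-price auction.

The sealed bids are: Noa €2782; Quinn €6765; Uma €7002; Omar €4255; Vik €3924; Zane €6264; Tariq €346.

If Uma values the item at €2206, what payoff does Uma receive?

−€4559

Highest bid: Uma at €7002, so Uma wins.
Second-highest bid: Quinn at €6765 — that is the price the winner pays.
Uma's payoff = value − price = €2206 − €6765 = −€4559.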